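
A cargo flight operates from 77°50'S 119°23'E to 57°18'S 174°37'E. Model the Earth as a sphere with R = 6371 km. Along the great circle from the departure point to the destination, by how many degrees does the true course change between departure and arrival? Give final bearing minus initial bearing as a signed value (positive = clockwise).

At departure: θ₁ = atan2(sin Δλ cos φ₂, cos φ₁ sin φ₂ − sin φ₁ cos φ₂ cos Δλ) = 74.41°
At arrival: θ₂ = atan2(sin Δλ cos φ₁, −cos φ₂ sin φ₁ + sin φ₂ cos φ₁ cos Δλ) = 22.07°
Δθ = θ₂ − θ₁ = -52.3°

-52.3°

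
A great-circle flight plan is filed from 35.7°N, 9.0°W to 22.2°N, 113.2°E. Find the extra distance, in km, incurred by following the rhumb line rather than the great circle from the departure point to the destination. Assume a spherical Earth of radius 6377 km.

779 km

Great circle: cos σ = sin φ₁ sin φ₂ + cos φ₁ cos φ₂ cos Δλ,  σ = 1.7520 rad → d_gc = 11172.3 km
Rhumb line: Δψ = -0.2703, q = Δφ/Δψ = 0.8718, d_rh = R√(Δφ²+q²Δλ²) = 11951.6 km
Excess = 11951.6 − 11172.3 = 779.3 ≈ 779 km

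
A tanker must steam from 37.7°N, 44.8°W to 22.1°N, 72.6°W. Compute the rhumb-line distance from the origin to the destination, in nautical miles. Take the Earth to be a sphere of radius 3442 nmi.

1718 nmi

Rhumb course C = atan2(Δλ, Δψ) with Δψ = ln[tan(π/4+φ₂/2)/tan(π/4+φ₁/2)] = -0.3157, Δλ = -0.4852 → C = 236.95°
d = R·|Δφ| / |cos C| = 3442·0.27227 / 0.54538 = 1718 nmi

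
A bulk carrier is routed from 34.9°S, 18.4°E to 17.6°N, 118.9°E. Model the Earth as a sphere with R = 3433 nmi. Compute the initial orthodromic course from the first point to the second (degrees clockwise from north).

81.0°

θ = atan2( sin Δλ·cos φ₂ ,  cos φ₁ sin φ₂ − sin φ₁ cos φ₂ cos Δλ )
  = atan2(+0.9372, +0.1486) = 80.99°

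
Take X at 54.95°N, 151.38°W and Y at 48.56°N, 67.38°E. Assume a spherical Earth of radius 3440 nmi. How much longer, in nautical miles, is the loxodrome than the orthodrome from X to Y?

Great circle: cos σ = sin φ₁ sin φ₂ + cos φ₁ cos φ₂ cos Δλ,  σ = 1.2479 rad → d_gc = 4292.8 nmi
Rhumb line: Δψ = -0.1806, q = Δφ/Δψ = 0.6177, d_rh = R√(Δφ²+q²Δλ²) = 5251.8 nmi
Excess = 5251.8 − 4292.8 = 959.0 ≈ 959 nmi

959 nmi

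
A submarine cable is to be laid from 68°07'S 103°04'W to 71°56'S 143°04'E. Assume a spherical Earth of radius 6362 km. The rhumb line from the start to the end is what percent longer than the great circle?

16.9%

Great circle: σ = 0.5819 rad → d_gc = Rσ = 3702.0 km
Rhumb: Δφ = -0.0666, Δλ = -1.9873, Δψ = -0.1956, q = Δφ/Δψ = 0.3406 → d_rh = R√(Δφ²+q²Δλ²) = 4327.0 km
Excess = (4327.0 − 3702.0) / 3702.0 = 625.0 / 3702.0 = 16.88% ≈ 16.9%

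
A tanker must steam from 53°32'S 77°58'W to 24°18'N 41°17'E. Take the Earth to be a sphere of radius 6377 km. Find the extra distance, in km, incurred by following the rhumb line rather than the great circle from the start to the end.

431 km

Great circle: cos σ = sin φ₁ sin φ₂ + cos φ₁ cos φ₂ cos Δλ,  σ = 2.2088 rad → d_gc = 14085.8 km
Rhumb line: Δψ = +1.5478, q = Δφ/Δψ = 0.8776, d_rh = R√(Δφ²+q²Δλ²) = 14516.7 km
Excess = 14516.7 − 14085.8 = 430.9 ≈ 431 km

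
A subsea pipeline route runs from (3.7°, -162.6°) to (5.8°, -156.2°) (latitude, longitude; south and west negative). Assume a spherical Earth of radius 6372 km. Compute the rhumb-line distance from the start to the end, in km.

Δψ = ln[tan(π/4+φ₂/2)/tan(π/4+φ₁/2)] = +0.0368;  Δφ = +0.0367 rad,  Δλ = +0.1117 rad
q = Δφ/Δψ = 0.9965
d = R·√(Δφ² + q²Δλ²) = 6372·0.11719 = 747 km

747 km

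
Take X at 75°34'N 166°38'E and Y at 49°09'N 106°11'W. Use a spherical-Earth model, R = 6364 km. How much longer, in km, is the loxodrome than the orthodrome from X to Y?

384 km

Great circle: cos σ = sin φ₁ sin φ₂ + cos φ₁ cos φ₂ cos Δλ,  σ = 0.7369 rad → d_gc = 4689.6 km
Rhumb line: Δψ = -1.0787, q = Δφ/Δψ = 0.4274, d_rh = R√(Δφ²+q²Δλ²) = 5073.5 km
Excess = 5073.5 − 4689.6 = 383.9 ≈ 384 km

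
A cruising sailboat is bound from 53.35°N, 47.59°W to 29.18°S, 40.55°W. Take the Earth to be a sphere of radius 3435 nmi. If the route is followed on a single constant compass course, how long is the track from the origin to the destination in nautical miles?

Rhumb course C = atan2(Δλ, Δψ) with Δψ = ln[tan(π/4+φ₂/2)/tan(π/4+φ₁/2)] = -1.6379, Δλ = +0.1229 → C = 175.71°
d = R·|Δφ| / |cos C| = 3435·1.44042 / 0.99720 = 4962 nmi

4962 nmi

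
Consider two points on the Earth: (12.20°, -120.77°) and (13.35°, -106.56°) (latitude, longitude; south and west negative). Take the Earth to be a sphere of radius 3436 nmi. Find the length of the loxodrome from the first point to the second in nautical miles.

834 nmi

Δψ = ln[tan(π/4+φ₂/2)/tan(π/4+φ₁/2)] = +0.0206;  Δφ = +0.0201 rad,  Δλ = +0.2480 rad
q = Δφ/Δψ = 0.9752
d = R·√(Δφ² + q²Δλ²) = 3436·0.24270 = 834 nmi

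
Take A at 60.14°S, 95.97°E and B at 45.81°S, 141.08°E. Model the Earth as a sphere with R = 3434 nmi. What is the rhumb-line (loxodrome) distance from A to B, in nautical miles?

1824 nmi

Rhumb course C = atan2(Δλ, Δψ) with Δψ = ln[tan(π/4+φ₂/2)/tan(π/4+φ₁/2)] = +0.4203, Δλ = +0.7873 → C = 61.90°
d = R·|Δφ| / |cos C| = 3434·0.25011 / 0.47097 = 1824 nmi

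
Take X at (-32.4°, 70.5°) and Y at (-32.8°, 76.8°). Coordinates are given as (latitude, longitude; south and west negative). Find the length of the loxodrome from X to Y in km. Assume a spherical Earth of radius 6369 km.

592 km

Δψ = ln[tan(π/4+φ₂/2)/tan(π/4+φ₁/2)] = -0.0083;  Δφ = -0.0070 rad,  Δλ = +0.1100 rad
q = Δφ/Δψ = 0.8424
d = R·√(Δφ² + q²Δλ²) = 6369·0.09289 = 592 km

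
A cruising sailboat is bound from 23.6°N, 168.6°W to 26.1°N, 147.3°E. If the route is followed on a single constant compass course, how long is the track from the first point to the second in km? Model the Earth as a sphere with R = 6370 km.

4457 km

Rhumb course C = atan2(Δλ, Δψ) with Δψ = ln[tan(π/4+φ₂/2)/tan(π/4+φ₁/2)] = +0.0481, Δλ = -0.7697 → C = 273.58°
d = R·|Δφ| / |cos C| = 6370·0.04363 / 0.06236 = 4457 km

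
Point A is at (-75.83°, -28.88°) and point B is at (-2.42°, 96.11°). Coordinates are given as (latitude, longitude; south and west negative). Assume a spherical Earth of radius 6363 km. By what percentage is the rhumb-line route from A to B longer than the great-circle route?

Great circle: σ = 1.6703 rad → d_gc = Rσ = 10627.9 km
Rhumb: Δφ = +1.2812, Δλ = +2.1815, Δψ = +2.0429, q = Δφ/Δψ = 0.6272 → d_rh = R√(Δφ²+q²Δλ²) = 11927.0 km
Excess = (11927.0 − 10627.9) / 10627.9 = 1299.1 / 10627.9 = 12.22% ≈ 12.2%

12.2%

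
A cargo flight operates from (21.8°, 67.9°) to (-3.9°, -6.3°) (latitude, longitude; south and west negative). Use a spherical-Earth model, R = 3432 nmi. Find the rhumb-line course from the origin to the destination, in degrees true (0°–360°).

Δψ = ln[tan(π/4+φ₂/2)/tan(π/4+φ₁/2)] = -0.4581
Δλ = -1.2950 rad (taken the short way round)
course = atan2(Δλ, Δψ) = 250.52°

250.5°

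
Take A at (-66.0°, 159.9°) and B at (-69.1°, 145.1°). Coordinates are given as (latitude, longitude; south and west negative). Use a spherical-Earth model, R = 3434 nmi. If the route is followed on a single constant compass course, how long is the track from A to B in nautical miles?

386 nmi

Δψ = ln[tan(π/4+φ₂/2)/tan(π/4+φ₁/2)] = -0.1419;  Δφ = -0.0541 rad,  Δλ = -0.2583 rad
q = Δφ/Δψ = 0.3813
d = R·√(Δφ² + q²Δλ²) = 3434·0.11237 = 386 nmi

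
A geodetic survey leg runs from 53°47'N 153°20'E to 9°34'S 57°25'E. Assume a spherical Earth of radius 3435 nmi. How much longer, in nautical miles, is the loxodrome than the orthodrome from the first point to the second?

Great circle: cos σ = sin φ₁ sin φ₂ + cos φ₁ cos φ₂ cos Δλ,  σ = 1.7662 rad → d_gc = 6066.8 nmi
Rhumb line: Δψ = -1.2855, q = Δφ/Δψ = 0.8601, d_rh = R√(Δφ²+q²Δλ²) = 6235.9 nmi
Excess = 6235.9 − 6066.8 = 169.1 ≈ 169 nmi

169 nmi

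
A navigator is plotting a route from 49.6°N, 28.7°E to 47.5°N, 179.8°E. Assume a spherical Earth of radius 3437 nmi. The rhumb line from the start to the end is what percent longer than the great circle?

25.4%

Great circle: σ = 1.3917 rad → d_gc = Rσ = 4783.3 nmi
Rhumb: Δφ = -0.0367, Δλ = +2.6372, Δψ = -0.0554, q = Δφ/Δψ = 0.6618 → d_rh = R√(Δφ²+q²Δλ²) = 6000.2 nmi
Excess = (6000.2 − 4783.3) / 4783.3 = 1216.9 / 4783.3 = 25.44% ≈ 25.4%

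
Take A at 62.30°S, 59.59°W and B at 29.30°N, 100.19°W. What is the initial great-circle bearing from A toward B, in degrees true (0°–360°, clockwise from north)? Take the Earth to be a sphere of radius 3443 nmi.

325.1°

N = sin Δλ·cos φ₂ = -0.5675;  D = cos φ₁ sin φ₂ − sin φ₁ cos φ₂ cos Δλ = +0.8137
initial course = atan2(N, D) = 325.11°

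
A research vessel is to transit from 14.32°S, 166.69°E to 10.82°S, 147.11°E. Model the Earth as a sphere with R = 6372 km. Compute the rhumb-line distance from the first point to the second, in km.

2160 km

Δψ = ln[tan(π/4+φ₂/2)/tan(π/4+φ₁/2)] = +0.0626;  Δφ = +0.0611 rad,  Δλ = -0.3417 rad
q = Δφ/Δψ = 0.9759
d = R·√(Δφ² + q²Δλ²) = 6372·0.33904 = 2160 km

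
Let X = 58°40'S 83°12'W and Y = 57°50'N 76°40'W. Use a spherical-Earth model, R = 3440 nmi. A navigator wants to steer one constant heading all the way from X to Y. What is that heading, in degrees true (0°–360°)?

2.6°

Meridional parts: M(φ₁)=-1.2713, M(φ₂)=+1.2437 → ΔM = +2.5150;  Δλ = +0.1140 rad
tan C = Δλ / ΔM = +0.0453 → C = 2.60°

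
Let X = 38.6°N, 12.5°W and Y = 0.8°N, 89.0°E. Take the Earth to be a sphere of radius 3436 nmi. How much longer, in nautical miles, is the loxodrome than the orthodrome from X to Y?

Great circle: cos σ = sin φ₁ sin φ₂ + cos φ₁ cos φ₂ cos Δλ,  σ = 1.7184 rad → d_gc = 5904.5 nmi
Rhumb line: Δψ = -0.7174, q = Δφ/Δψ = 0.9197, d_rh = R√(Δφ²+q²Δλ²) = 6039.4 nmi
Excess = 6039.4 − 5904.5 = 134.9 ≈ 135 nmi

135 nmi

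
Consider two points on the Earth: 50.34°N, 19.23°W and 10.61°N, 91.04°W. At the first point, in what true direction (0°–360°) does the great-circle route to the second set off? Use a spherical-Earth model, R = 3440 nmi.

262.8°

N = sin Δλ·cos φ₂ = -0.9338;  D = cos φ₁ sin φ₂ − sin φ₁ cos φ₂ cos Δλ = -0.1187
initial course = atan2(N, D) = 262.76°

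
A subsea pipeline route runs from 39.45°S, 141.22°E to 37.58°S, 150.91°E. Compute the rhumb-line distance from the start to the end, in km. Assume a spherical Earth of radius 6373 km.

869 km

Rhumb course C = atan2(Δλ, Δψ) with Δψ = ln[tan(π/4+φ₂/2)/tan(π/4+φ₁/2)] = +0.0417, Δλ = +0.1691 → C = 76.14°
d = R·|Δφ| / |cos C| = 6373·0.03264 / 0.23949 = 869 km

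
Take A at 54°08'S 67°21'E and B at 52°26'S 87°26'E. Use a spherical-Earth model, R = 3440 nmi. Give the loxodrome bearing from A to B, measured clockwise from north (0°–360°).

Δψ = ln[tan(π/4+φ₂/2)/tan(π/4+φ₁/2)] = +0.0496
Δλ = +0.3505 rad (taken the short way round)
course = atan2(Δλ, Δψ) = 81.94°

81.9°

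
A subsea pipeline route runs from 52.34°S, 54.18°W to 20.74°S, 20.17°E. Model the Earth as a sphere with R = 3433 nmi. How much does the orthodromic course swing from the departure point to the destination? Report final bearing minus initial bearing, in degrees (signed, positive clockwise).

-50.3°

Initial bearing θ₁ = atan2(sin Δλ cos φ₂, cos φ₁ sin φ₂ − sin φ₁ cos φ₂ cos Δλ) = 91.06°
Final bearing θ₂ = (initial bearing from the destination back to the start) + 180° = 40.78°
Δθ = θ₂ − θ₁ = -50.3°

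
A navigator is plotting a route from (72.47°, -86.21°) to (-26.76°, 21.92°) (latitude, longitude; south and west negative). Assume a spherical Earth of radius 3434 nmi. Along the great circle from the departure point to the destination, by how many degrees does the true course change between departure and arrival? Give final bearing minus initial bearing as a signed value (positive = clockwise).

+79.2°

Initial bearing θ₁ = atan2(sin Δλ cos φ₂, cos φ₁ sin φ₂ − sin φ₁ cos φ₂ cos Δλ) = 81.33°
Final bearing θ₂ = (initial bearing from the destination back to the start) + 180° = 160.52°
Δθ = θ₂ − θ₁ = +79.2°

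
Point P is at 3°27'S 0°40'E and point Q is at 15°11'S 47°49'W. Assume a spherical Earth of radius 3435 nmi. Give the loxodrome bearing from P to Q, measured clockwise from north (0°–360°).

Meridional parts: M(φ₁)=-0.0603, M(φ₂)=-0.2682 → ΔM = -0.2079;  Δλ = -0.8462 rad
tan C = Δλ / ΔM = +4.0701 → C = 256.20°

256.2°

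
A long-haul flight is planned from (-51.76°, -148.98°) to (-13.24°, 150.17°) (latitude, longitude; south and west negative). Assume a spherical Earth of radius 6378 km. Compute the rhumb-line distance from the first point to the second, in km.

Rhumb course C = atan2(Δλ, Δψ) with Δψ = ln[tan(π/4+φ₂/2)/tan(π/4+φ₁/2)] = +0.8262, Δλ = -1.0620 → C = 307.88°
d = R·|Δφ| / |cos C| = 6378·0.67230 / 0.61403 = 6983 km

6983 km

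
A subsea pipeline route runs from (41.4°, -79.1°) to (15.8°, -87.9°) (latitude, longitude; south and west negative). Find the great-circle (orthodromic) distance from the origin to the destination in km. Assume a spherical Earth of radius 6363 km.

2966 km

cos σ = sin φ₁ sin φ₂ + cos φ₁ cos φ₂ cos Δλ
      = sin(41.40°)sin(15.80°) + cos(41.40°)cos(15.80°)cos(-8.80°) = 0.8933
σ = 26.704° → d = Rσ = 6363·0.46608 = 2966 km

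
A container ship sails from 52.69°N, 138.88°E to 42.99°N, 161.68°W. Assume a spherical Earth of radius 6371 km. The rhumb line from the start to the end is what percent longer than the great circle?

Great circle: σ = 0.6955 rad → d_gc = Rσ = 4430.7 km
Rhumb: Δφ = -0.1693, Δλ = +1.0374, Δψ = -0.2533, q = Δφ/Δψ = 0.6684 → d_rh = R√(Δφ²+q²Δλ²) = 4547.7 km
Excess = (4547.7 − 4430.7) / 4430.7 = 117.0 / 4430.7 = 2.64% ≈ 2.6%

2.6%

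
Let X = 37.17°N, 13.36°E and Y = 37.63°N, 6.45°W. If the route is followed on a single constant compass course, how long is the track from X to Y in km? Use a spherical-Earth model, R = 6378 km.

1753 km

Δψ = ln[tan(π/4+φ₂/2)/tan(π/4+φ₁/2)] = +0.0101;  Δφ = +0.0080 rad,  Δλ = -0.3457 rad
q = Δφ/Δψ = 0.7944
d = R·√(Δφ² + q²Δλ²) = 6378·0.27478 = 1753 km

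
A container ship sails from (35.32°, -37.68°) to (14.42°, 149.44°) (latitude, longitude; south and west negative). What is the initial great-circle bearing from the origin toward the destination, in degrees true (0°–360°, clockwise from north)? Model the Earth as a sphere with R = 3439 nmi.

N = sin Δλ·cos φ₂ = -0.1200;  D = cos φ₁ sin φ₂ − sin φ₁ cos φ₂ cos Δλ = +0.7588
initial course = atan2(N, D) = 351.01°

351.0°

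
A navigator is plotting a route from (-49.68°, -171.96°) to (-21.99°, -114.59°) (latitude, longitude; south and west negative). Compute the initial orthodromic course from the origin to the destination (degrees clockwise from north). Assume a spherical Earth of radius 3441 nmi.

θ = atan2( sin Δλ·cos φ₂ ,  cos φ₁ sin φ₂ − sin φ₁ cos φ₂ cos Δλ )
  = atan2(+0.7809, +0.1389) = 79.91°

79.9°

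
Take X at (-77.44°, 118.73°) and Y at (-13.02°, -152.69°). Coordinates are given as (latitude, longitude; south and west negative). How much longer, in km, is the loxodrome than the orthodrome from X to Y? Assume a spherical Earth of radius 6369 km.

531 km

Great circle: cos σ = sin φ₁ sin φ₂ + cos φ₁ cos φ₂ cos Δλ,  σ = 1.3437 rad → d_gc = 8558.0 km
Rhumb line: Δψ = +1.9776, q = Δφ/Δψ = 0.5685, d_rh = R√(Δφ²+q²Δλ²) = 9089.4 km
Excess = 9089.4 − 8558.0 = 531.4 ≈ 531 km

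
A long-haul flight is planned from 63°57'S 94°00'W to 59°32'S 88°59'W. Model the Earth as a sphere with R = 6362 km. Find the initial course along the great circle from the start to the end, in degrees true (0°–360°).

30.5°

θ = atan2( sin Δλ·cos φ₂ ,  cos φ₁ sin φ₂ − sin φ₁ cos φ₂ cos Δλ )
  = atan2(+0.0443, +0.0753) = 30.50°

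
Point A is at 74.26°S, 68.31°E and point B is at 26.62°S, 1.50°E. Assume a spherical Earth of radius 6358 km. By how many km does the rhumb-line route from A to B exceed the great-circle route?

242 km

Great circle: cos σ = sin φ₁ sin φ₂ + cos φ₁ cos φ₂ cos Δλ,  σ = 1.0160 rad → d_gc = 6459.7 km
Rhumb line: Δψ = +1.4966, q = Δφ/Δψ = 0.5556, d_rh = R√(Δφ²+q²Δλ²) = 6701.7 km
Excess = 6701.7 − 6459.7 = 242.0 ≈ 242 km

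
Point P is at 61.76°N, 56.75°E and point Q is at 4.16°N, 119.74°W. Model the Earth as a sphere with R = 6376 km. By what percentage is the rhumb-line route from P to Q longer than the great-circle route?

29.3%

Great circle: σ = 1.9901 rad → d_gc = Rσ = 12688.9 km
Rhumb: Δφ = -1.0053, Δλ = -3.0803, Δψ = -1.3074, q = Δφ/Δψ = 0.7689 → d_rh = R√(Δφ²+q²Δλ²) = 16405.8 km
Excess = (16405.8 − 12688.9) / 12688.9 = 3716.9 / 12688.9 = 29.29% ≈ 29.3%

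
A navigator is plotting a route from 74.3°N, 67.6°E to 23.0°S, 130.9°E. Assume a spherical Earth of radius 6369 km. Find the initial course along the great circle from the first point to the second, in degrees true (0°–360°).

121.5°

θ = atan2( sin Δλ·cos φ₂ ,  cos φ₁ sin φ₂ − sin φ₁ cos φ₂ cos Δλ )
  = atan2(+0.8224, -0.5039) = 121.50°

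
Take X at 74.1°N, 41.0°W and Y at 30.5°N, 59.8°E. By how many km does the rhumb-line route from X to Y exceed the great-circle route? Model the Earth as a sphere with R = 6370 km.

677 km

Great circle: cos σ = sin φ₁ sin φ₂ + cos φ₁ cos φ₂ cos Δλ,  σ = 1.1109 rad → d_gc = 7076.2 km
Rhumb line: Δψ = -1.4092, q = Δφ/Δψ = 0.5400, d_rh = R√(Δφ²+q²Δλ²) = 7753.6 km
Excess = 7753.6 − 7076.2 = 677.4 ≈ 677 km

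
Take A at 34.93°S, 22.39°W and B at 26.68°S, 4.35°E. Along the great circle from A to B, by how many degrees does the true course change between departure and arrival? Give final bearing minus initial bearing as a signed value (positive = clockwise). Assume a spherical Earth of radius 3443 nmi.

Initial bearing θ₁ = atan2(sin Δλ cos φ₂, cos φ₁ sin φ₂ − sin φ₁ cos φ₂ cos Δλ) = 77.55°
Final bearing θ₂ = (initial bearing from the destination back to the start) + 180° = 63.63°
Δθ = θ₂ − θ₁ = -13.9°

-13.9°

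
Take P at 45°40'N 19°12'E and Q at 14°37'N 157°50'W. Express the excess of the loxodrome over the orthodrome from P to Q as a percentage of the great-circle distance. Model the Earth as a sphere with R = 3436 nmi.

Great circle: σ = 2.0884 rad → d_gc = Rσ = 7175.8 nmi
Rhumb: Δφ = -0.5419, Δλ = -3.0898, Δψ = -0.6400, q = Δφ/Δψ = 0.8468 → d_rh = R√(Δφ²+q²Δλ²) = 9180.5 nmi
Excess = (9180.5 − 7175.8) / 7175.8 = 2004.7 / 7175.8 = 27.94% ≈ 27.9%

27.9%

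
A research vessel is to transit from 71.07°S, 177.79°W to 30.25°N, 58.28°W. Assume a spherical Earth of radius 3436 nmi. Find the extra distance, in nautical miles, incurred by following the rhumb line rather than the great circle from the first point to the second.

459 nmi

Great circle: cos σ = sin φ₁ sin φ₂ + cos φ₁ cos φ₂ cos Δλ,  σ = 2.2326 rad → d_gc = 7671.3 nmi
Rhumb line: Δψ = +2.3458, q = Δφ/Δψ = 0.7538, d_rh = R√(Δφ²+q²Δλ²) = 8130.7 nmi
Excess = 8130.7 − 7671.3 = 459.4 ≈ 459 nmi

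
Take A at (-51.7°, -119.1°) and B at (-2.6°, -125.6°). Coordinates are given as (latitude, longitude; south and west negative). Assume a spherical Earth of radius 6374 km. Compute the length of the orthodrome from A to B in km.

5496 km

Haversine: a = sin²(Δφ/2)+cos φ₁ cos φ₂ sin²(Δλ/2) = 0.17462;  σ = 2·atan2(√a,√(1−a))
σ = 49.401° → d = Rσ = 6374·0.86221 = 5496 km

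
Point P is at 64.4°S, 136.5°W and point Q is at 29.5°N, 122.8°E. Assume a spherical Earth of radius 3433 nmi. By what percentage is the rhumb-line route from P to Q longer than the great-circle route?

Great circle: σ = 2.1105 rad → d_gc = Rσ = 7245.4 nmi
Rhumb: Δφ = +1.6389, Δλ = -1.7575, Δψ = +2.0212, q = Δφ/Δψ = 0.8108 → d_rh = R√(Δφ²+q²Δλ²) = 7455.8 nmi
Excess = (7455.8 − 7245.4) / 7245.4 = 210.4 / 7245.4 = 2.90% ≈ 2.9%

2.9%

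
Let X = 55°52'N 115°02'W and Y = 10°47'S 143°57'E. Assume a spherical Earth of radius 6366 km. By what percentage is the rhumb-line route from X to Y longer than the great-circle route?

Great circle: σ = 1.8340 rad → d_gc = Rσ = 11675.4 km
Rhumb: Δφ = -1.1633, Δλ = -1.7631, Δψ = -1.3702, q = Δφ/Δψ = 0.8490 → d_rh = R√(Δφ²+q²Δλ²) = 12067.8 km
Excess = (12067.8 − 11675.4) / 11675.4 = 392.4 / 11675.4 = 3.36% ≈ 3.4%

3.4%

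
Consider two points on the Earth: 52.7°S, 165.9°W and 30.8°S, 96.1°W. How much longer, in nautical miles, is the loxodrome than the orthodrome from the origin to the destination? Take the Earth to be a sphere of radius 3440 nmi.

100 nmi

Great circle: cos σ = sin φ₁ sin φ₂ + cos φ₁ cos φ₂ cos Δλ,  σ = 0.9434 rad → d_gc = 3245.24 nmi
Rhumb line: Δψ = +0.5207, q = Δφ/Δψ = 0.7341, d_rh = R√(Δφ²+q²Δλ²) = 3345.66 nmi
Excess = 3345.66 − 3245.24 = 100.42 ≈ 100 nmi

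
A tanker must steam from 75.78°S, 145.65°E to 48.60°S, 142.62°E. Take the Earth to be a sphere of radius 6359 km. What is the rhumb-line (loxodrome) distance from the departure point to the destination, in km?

3020 km

Rhumb course C = atan2(Δλ, Δψ) with Δψ = ln[tan(π/4+φ₂/2)/tan(π/4+φ₁/2)] = +1.1084, Δλ = -0.0529 → C = 357.27°
d = R·|Δφ| / |cos C| = 6359·0.47438 / 0.99886 = 3020 km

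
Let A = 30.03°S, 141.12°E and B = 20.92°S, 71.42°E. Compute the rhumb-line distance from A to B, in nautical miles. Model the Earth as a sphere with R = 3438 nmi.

Δψ = ln[tan(π/4+φ₂/2)/tan(π/4+φ₁/2)] = +0.1764;  Δφ = +0.1590 rad,  Δλ = -1.2165 rad
q = Δφ/Δψ = 0.9014
d = R·√(Δφ² + q²Δλ²) = 3438·1.10800 = 3809 nmi

3809 nmi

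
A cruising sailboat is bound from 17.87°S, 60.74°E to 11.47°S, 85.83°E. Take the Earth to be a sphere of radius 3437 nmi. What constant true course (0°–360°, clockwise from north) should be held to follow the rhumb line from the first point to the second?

75.2°

Meridional parts: M(φ₁)=-0.3171, M(φ₂)=-0.2015 → ΔM = +0.1155;  Δλ = +0.4379 rad
tan C = Δλ / ΔM = +3.7903 → C = 75.22°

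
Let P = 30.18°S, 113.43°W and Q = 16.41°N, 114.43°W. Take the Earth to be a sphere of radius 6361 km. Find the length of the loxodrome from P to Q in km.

5174 km

Δψ = ln[tan(π/4+φ₂/2)/tan(π/4+φ₁/2)] = +0.8433;  Δφ = +0.8131 rad,  Δλ = -0.0175 rad
q = Δφ/Δψ = 0.9642
d = R·√(Δφ² + q²Δλ²) = 6361·0.81332 = 5174 km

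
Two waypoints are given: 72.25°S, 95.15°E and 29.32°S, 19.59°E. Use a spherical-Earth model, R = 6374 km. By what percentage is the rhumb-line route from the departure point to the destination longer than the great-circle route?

4.9%

Great circle: σ = 1.0091 rad → d_gc = Rσ = 6431.7 km
Rhumb: Δφ = +0.7493, Δλ = -1.3188, Δψ = +1.3213, q = Δφ/Δψ = 0.5671 → d_rh = R√(Δφ²+q²Δλ²) = 6747.6 km
Excess = (6747.6 − 6431.7) / 6431.7 = 315.9 / 6431.7 = 4.91% ≈ 4.9%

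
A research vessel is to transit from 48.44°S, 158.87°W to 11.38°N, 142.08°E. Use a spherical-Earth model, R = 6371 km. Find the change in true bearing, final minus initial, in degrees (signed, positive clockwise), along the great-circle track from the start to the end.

At departure: θ₁ = atan2(sin Δλ cos φ₂, cos φ₁ sin φ₂ − sin φ₁ cos φ₂ cos Δλ) = 301.15°
At arrival: θ₂ = atan2(sin Δλ cos φ₁, −cos φ₂ sin φ₁ + sin φ₂ cos φ₁ cos Δλ) = 324.61°
Δθ = θ₂ − θ₁ = +23.5°

+23.5°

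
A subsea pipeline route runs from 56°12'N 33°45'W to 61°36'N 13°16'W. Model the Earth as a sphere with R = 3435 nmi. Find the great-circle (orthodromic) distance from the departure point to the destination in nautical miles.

708 nmi

Haversine: a = sin²(Δφ/2)+cos φ₁ cos φ₂ sin²(Δλ/2) = 0.01058;  σ = 2·atan2(√a,√(1−a))
σ = 11.810° → d = Rσ = 3435·0.20612 = 708 nmi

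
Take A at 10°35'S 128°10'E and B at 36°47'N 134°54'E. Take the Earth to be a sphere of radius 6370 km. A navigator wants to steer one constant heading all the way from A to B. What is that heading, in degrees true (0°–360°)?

7.6°

Δψ = ln[tan(π/4+φ₂/2)/tan(π/4+φ₁/2)] = +0.8770
Δλ = +0.1175 rad (taken the short way round)
course = atan2(Δλ, Δψ) = 7.63°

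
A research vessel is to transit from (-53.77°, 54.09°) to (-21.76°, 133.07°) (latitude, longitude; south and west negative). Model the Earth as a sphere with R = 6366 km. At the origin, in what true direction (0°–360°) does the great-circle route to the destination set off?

N = sin Δλ·cos φ₂ = +0.9116;  D = cos φ₁ sin φ₂ − sin φ₁ cos φ₂ cos Δλ = -0.0759
initial course = atan2(N, D) = 94.76°

94.8°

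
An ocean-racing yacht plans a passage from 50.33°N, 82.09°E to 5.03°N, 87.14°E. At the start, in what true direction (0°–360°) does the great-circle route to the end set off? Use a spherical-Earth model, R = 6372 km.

172.9°

θ = atan2( sin Δλ·cos φ₂ ,  cos φ₁ sin φ₂ − sin φ₁ cos φ₂ cos Δλ )
  = atan2(+0.0877, -0.7078) = 172.94°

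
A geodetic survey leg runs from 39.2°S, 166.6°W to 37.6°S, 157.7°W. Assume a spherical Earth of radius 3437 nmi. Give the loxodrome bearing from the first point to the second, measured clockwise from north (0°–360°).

77.1°

Δψ = ln[tan(π/4+φ₂/2)/tan(π/4+φ₁/2)] = +0.0356
Δλ = +0.1553 rad (taken the short way round)
course = atan2(Δλ, Δψ) = 77.08°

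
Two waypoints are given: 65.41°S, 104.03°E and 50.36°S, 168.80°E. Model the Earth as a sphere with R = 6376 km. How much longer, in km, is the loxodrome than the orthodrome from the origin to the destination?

161 km

Great circle: cos σ = sin φ₁ sin φ₂ + cos φ₁ cos φ₂ cos Δλ,  σ = 0.6208 rad → d_gc = 3958.5 km
Rhumb line: Δψ = +0.5030, q = Δφ/Δψ = 0.5222, d_rh = R√(Δφ²+q²Δλ²) = 4119.6 km
Excess = 4119.6 − 3958.5 = 161.1 ≈ 161 km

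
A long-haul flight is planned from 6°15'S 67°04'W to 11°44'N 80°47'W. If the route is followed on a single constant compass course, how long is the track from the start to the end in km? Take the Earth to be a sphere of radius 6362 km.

2507 km

Δψ = ln[tan(π/4+φ₂/2)/tan(π/4+φ₁/2)] = +0.3155;  Δφ = +0.3139 rad,  Δλ = -0.2394 rad
q = Δφ/Δψ = 0.9947
d = R·√(Δφ² + q²Δλ²) = 6362·0.39398 = 2507 km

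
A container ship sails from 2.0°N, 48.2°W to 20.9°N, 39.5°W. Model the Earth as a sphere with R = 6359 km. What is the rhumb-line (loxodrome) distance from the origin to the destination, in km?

Rhumb course C = atan2(Δλ, Δψ) with Δψ = ln[tan(π/4+φ₂/2)/tan(π/4+φ₁/2)] = +0.3382, Δλ = +0.1518 → C = 24.18°
d = R·|Δφ| / |cos C| = 6359·0.32987 / 0.91228 = 2299 km

2299 km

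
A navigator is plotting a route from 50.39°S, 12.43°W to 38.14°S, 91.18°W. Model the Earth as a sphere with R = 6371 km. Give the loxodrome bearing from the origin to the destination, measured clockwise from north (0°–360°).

Meridional parts: M(φ₁)=-1.0213, M(φ₂)=-0.7211 → ΔM = +0.3002;  Δλ = -1.3744 rad
tan C = Δλ / ΔM = -4.5781 → C = 282.32°

282.3°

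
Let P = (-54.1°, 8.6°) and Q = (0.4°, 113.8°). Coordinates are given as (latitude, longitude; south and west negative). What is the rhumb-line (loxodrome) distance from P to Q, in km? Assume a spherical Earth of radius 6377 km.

Rhumb course C = atan2(Δλ, Δψ) with Δψ = ln[tan(π/4+φ₂/2)/tan(π/4+φ₁/2)] = +1.1341, Δλ = +1.8361 → C = 58.30°
d = R·|Δφ| / |cos C| = 6377·0.95120 / 0.52552 = 11543 km

11543 km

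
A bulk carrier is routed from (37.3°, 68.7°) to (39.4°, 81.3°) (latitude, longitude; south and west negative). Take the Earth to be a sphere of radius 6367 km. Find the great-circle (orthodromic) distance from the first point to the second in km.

1122 km

cos σ = sin φ₁ sin φ₂ + cos φ₁ cos φ₂ cos Δλ
      = sin(37.30°)sin(39.40°) + cos(37.30°)cos(39.40°)cos(12.60°) = 0.9845
σ = 10.093° → d = Rσ = 6367·0.17616 = 1122 km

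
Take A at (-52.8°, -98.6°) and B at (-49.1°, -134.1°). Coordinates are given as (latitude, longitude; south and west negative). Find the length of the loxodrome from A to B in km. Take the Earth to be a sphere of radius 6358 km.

Δψ = ln[tan(π/4+φ₂/2)/tan(π/4+φ₁/2)] = +0.1026;  Δφ = +0.0646 rad,  Δλ = -0.6196 rad
q = Δφ/Δψ = 0.6296
d = R·√(Δφ² + q²Δλ²) = 6358·0.39538 = 2514 km

2514 km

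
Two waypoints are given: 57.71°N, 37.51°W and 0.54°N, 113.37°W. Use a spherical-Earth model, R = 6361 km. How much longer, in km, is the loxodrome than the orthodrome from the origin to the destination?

216 km

Great circle: cos σ = sin φ₁ sin φ₂ + cos φ₁ cos φ₂ cos Δλ,  σ = 1.4319 rad → d_gc = 9108.2 km
Rhumb line: Δψ = -1.2302, q = Δφ/Δψ = 0.8111, d_rh = R√(Δφ²+q²Δλ²) = 9324.5 km
Excess = 9324.5 − 9108.2 = 216.3 ≈ 216 km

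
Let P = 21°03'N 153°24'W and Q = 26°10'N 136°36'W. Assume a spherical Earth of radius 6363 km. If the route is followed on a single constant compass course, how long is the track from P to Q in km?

Rhumb course C = atan2(Δλ, Δψ) with Δψ = ln[tan(π/4+φ₂/2)/tan(π/4+φ₁/2)] = +0.0975, Δλ = +0.2932 → C = 71.61°
d = R·|Δφ| / |cos C| = 6363·0.08930 / 0.31555 = 1801 km

1801 km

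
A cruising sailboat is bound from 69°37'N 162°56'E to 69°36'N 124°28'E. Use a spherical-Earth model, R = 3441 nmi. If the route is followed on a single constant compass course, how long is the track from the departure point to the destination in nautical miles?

Δψ = ln[tan(π/4+φ₂/2)/tan(π/4+φ₁/2)] = -0.0008;  Δφ = -0.0003 rad,  Δλ = -0.6714 rad
q = Δφ/Δψ = 0.3484
d = R·√(Δφ² + q²Δλ²) = 3441·0.23393 = 805 nmi

805 nmi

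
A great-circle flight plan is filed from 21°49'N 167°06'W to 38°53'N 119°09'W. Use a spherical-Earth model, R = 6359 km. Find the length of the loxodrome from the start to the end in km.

4941 km

Rhumb course C = atan2(Δλ, Δψ) with Δψ = ln[tan(π/4+φ₂/2)/tan(π/4+φ₁/2)] = +0.3473, Δλ = +0.8369 → C = 67.46°
d = R·|Δφ| / |cos C| = 6359·0.29787 / 0.38334 = 4941 km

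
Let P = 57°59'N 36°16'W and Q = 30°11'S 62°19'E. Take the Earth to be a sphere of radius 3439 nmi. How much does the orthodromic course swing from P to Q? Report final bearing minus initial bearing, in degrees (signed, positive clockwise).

Initial bearing θ₁ = atan2(sin Δλ cos φ₂, cos φ₁ sin φ₂ − sin φ₁ cos φ₂ cos Δλ) = 100.42°
Final bearing θ₂ = (initial bearing from the destination back to the start) + 180° = 142.90°
Δθ = θ₂ − θ₁ = +42.5°

+42.5°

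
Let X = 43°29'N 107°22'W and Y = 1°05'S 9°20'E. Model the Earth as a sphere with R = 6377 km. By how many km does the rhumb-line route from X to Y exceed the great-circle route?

Great circle: cos σ = sin φ₁ sin φ₂ + cos φ₁ cos φ₂ cos Δλ,  σ = 1.9166 rad → d_gc = 12222.3 km
Rhumb line: Δψ = -0.8633, q = Δφ/Δψ = 0.9010, d_rh = R√(Δφ²+q²Δλ²) = 12710.3 km
Excess = 12710.3 − 12222.3 = 488.0 ≈ 488 km

488 km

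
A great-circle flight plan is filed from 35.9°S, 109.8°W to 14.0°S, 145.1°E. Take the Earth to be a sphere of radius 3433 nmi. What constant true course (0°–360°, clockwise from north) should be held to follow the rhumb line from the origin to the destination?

Δψ = ln[tan(π/4+φ₂/2)/tan(π/4+φ₁/2)] = +0.4253
Δλ = -1.8343 rad (taken the short way round)
course = atan2(Δλ, Δψ) = 283.05°

283.1°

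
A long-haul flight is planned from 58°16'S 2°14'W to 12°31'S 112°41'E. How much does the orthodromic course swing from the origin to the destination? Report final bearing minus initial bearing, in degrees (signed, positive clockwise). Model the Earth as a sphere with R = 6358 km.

-89.1°

At departure: θ₁ = atan2(sin Δλ cos φ₂, cos φ₁ sin φ₂ − sin φ₁ cos φ₂ cos Δλ) = 117.65°
At arrival: θ₂ = atan2(sin Δλ cos φ₁, −cos φ₂ sin φ₁ + sin φ₂ cos φ₁ cos Δλ) = 28.51°
Δθ = θ₂ − θ₁ = -89.1°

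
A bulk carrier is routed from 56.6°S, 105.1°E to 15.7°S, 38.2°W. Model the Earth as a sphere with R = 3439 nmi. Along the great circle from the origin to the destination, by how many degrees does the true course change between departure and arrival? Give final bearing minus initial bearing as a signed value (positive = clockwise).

+124.4°

Initial bearing θ₁ = atan2(sin Δλ cos φ₂, cos φ₁ sin φ₂ − sin φ₁ cos φ₂ cos Δλ) = 215.95°
Final bearing θ₂ = (initial bearing from the destination back to the start) + 180° = 340.39°
Δθ = θ₂ − θ₁ = +124.4°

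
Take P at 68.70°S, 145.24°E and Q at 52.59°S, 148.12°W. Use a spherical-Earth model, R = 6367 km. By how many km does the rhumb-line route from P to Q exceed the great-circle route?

172 km

Great circle: cos σ = sin φ₁ sin φ₂ + cos φ₁ cos φ₂ cos Δλ,  σ = 0.5961 rad → d_gc = 3795.14 km
Rhumb line: Δψ = +0.5881, q = Δφ/Δψ = 0.4781, d_rh = R√(Δφ²+q²Δλ²) = 3967.63 km
Excess = 3967.63 − 3795.14 = 172.49 ≈ 172 km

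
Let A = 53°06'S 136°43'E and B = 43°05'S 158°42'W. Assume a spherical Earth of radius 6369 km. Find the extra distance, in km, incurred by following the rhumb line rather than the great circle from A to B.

151 km

Great circle: cos σ = sin φ₁ sin φ₂ + cos φ₁ cos φ₂ cos Δλ,  σ = 0.7459 rad → d_gc = 4750.9 km
Rhumb line: Δψ = +0.2629, q = Δφ/Δψ = 0.6650, d_rh = R√(Δφ²+q²Δλ²) = 4902.0 km
Excess = 4902.0 − 4750.9 = 151.1 ≈ 151 km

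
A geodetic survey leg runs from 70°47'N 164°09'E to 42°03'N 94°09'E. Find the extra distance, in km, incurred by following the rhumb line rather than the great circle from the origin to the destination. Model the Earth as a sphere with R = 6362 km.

229 km

Great circle: cos σ = sin φ₁ sin φ₂ + cos φ₁ cos φ₂ cos Δλ,  σ = 0.7727 rad → d_gc = 4915.7 km
Rhumb line: Δψ = -0.9658, q = Δφ/Δψ = 0.5192, d_rh = R√(Δφ²+q²Δλ²) = 5144.7 km
Excess = 5144.7 − 4915.7 = 229.0 ≈ 229 km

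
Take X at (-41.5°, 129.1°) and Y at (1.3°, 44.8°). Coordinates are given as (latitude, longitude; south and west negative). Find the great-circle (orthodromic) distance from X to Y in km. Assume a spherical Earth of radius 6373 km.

Haversine: a = sin²(Δφ/2)+cos φ₁ cos φ₂ sin²(Δλ/2) = 0.47033;  σ = 2·atan2(√a,√(1−a))
σ = 86.598° → d = Rσ = 6373·1.51143 = 9632 km

9632 km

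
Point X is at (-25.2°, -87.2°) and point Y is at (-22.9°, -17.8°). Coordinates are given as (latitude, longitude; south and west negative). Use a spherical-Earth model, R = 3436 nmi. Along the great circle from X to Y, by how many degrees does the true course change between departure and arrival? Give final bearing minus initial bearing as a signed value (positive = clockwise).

Initial bearing θ₁ = atan2(sin Δλ cos φ₂, cos φ₁ sin φ₂ − sin φ₁ cos φ₂ cos Δλ) = 103.94°
Final bearing θ₂ = (initial bearing from the destination back to the start) + 180° = 72.42°
Δθ = θ₂ − θ₁ = -31.5°

-31.5°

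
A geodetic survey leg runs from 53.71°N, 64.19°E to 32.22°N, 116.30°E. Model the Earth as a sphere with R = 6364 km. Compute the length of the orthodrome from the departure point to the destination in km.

cos σ = sin φ₁ sin φ₂ + cos φ₁ cos φ₂ cos Δλ
      = sin(53.71°)sin(32.22°) + cos(53.71°)cos(32.22°)cos(52.11°) = 0.7373
σ = 42.500° → d = Rσ = 6364·0.74177 = 4721 km

4721 km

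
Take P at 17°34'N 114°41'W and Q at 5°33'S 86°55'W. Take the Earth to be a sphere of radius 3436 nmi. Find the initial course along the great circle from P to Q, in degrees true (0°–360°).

N = sin Δλ·cos φ₂ = +0.4637;  D = cos φ₁ sin φ₂ − sin φ₁ cos φ₂ cos Δλ = -0.3580
initial course = atan2(N, D) = 127.67°

127.7°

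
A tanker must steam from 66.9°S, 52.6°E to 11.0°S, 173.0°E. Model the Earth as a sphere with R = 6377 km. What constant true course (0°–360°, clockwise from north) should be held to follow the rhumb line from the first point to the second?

Meridional parts: M(φ₁)=-1.5879, M(φ₂)=-0.1932 → ΔM = +1.3947;  Δλ = +2.1014 rad
tan C = Δλ / ΔM = +1.5067 → C = 56.43°

56.4°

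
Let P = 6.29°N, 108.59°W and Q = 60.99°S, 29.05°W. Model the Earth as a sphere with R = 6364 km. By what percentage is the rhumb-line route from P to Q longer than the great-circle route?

Great circle: σ = 1.5791 rad → d_gc = Rσ = 10049.4 km
Rhumb: Δφ = -1.1743, Δλ = +1.3882, Δψ = -1.4620, q = Δφ/Δψ = 0.8032 → d_rh = R√(Δφ²+q²Δλ²) = 10305.1 km
Excess = (10305.1 − 10049.4) / 10049.4 = 255.7 / 10049.4 = 2.54% ≈ 2.5%

2.5%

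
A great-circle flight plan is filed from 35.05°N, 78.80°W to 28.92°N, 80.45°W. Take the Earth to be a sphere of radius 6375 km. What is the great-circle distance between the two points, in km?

700 km

Haversine: a = sin²(Δφ/2)+cos φ₁ cos φ₂ sin²(Δλ/2) = 0.00301;  σ = 2·atan2(√a,√(1−a))
σ = 6.287° → d = Rσ = 6375·0.10974 = 700 km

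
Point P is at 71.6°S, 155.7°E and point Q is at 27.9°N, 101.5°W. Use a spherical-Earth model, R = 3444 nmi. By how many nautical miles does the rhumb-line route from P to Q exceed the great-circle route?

Great circle: cos σ = sin φ₁ sin φ₂ + cos φ₁ cos φ₂ cos Δλ,  σ = 2.1011 rad → d_gc = 7236.2 nmi
Rhumb line: Δψ = +2.3278, q = Δφ/Δψ = 0.7460, d_rh = R√(Δφ²+q²Δλ²) = 7551.3 nmi
Excess = 7551.3 − 7236.2 = 315.1 ≈ 315 nmi

315 nmi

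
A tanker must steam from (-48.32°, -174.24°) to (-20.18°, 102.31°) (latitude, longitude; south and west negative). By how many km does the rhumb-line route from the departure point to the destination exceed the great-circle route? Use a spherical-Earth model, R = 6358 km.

271 km

Great circle: cos σ = sin φ₁ sin φ₂ + cos φ₁ cos φ₂ cos Δλ,  σ = 1.2357 rad → d_gc = 7856.7 km
Rhumb line: Δψ = +0.6061, q = Δφ/Δψ = 0.8103, d_rh = R√(Δφ²+q²Δλ²) = 8127.4 km
Excess = 8127.4 − 7856.7 = 270.7 ≈ 271 km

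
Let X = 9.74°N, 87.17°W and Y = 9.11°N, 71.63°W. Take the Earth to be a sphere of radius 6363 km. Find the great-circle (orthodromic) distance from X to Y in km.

Haversine: a = sin²(Δφ/2)+cos φ₁ cos φ₂ sin²(Δλ/2) = 0.01782;  σ = 2·atan2(√a,√(1−a))
σ = 15.342° → d = Rσ = 6363·0.26777 = 1704 km

1704 km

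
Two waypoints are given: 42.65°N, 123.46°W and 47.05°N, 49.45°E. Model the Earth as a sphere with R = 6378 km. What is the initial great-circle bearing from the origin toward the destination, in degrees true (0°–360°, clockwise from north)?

N = sin Δλ·cos φ₂ = +0.0841;  D = cos φ₁ sin φ₂ − sin φ₁ cos φ₂ cos Δλ = +0.9965
initial course = atan2(N, D) = 4.82°

4.8°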